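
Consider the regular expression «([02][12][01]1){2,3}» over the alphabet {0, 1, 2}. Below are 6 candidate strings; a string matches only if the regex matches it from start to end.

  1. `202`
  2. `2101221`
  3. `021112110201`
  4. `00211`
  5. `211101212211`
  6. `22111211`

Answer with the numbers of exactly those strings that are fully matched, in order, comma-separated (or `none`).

none

1 → no match — must end with `1`
2 → no match
3 → no match
4 → no match
5 → no match
6 → no match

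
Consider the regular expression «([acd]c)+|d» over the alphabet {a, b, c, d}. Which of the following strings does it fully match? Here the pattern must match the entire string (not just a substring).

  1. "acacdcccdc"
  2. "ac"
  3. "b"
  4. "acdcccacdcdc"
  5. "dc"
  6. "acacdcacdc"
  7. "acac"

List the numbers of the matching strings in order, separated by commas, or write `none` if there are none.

1 → match
2 → match
3 → no match
4 → match
5 → match
6 → match
7 → match

1, 2, 4, 5, 6, 7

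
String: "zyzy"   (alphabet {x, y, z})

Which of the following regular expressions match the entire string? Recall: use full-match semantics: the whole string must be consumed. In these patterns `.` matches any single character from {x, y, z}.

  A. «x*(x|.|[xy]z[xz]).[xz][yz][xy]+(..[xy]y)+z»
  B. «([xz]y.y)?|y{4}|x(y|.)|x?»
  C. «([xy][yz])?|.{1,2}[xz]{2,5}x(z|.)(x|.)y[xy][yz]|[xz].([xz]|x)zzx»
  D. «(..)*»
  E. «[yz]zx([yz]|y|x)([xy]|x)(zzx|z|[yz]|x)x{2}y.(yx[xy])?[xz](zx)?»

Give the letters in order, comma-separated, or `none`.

A → no match — must end with "yz"
B → match
C → no match
D → match
E → no match

B, D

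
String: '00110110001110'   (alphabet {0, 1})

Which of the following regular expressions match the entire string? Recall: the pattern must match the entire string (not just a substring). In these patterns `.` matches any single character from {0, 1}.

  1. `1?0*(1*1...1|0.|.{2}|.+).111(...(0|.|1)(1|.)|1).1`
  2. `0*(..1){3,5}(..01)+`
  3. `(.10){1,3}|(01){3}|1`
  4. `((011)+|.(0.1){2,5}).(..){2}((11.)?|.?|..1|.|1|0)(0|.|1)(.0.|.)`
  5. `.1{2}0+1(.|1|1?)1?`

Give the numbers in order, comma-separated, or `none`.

1 → no match — must end with '1'
2 → no match — must end with '01'
3 → no match
4 → match
5 → no match

4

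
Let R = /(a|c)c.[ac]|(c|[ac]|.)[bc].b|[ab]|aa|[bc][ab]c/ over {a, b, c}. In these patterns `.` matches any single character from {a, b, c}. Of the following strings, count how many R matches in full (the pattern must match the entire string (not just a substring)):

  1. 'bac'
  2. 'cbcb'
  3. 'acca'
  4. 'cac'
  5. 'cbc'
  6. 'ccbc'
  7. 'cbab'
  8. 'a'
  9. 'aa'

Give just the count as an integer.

1 → match
2 → match
3 → match
4 → match
5 → match
6 → match
7 → match
8 → match
9 → match
Total matched: 9

9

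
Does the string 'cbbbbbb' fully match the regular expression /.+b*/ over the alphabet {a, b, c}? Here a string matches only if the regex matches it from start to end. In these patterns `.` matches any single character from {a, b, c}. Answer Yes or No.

Yes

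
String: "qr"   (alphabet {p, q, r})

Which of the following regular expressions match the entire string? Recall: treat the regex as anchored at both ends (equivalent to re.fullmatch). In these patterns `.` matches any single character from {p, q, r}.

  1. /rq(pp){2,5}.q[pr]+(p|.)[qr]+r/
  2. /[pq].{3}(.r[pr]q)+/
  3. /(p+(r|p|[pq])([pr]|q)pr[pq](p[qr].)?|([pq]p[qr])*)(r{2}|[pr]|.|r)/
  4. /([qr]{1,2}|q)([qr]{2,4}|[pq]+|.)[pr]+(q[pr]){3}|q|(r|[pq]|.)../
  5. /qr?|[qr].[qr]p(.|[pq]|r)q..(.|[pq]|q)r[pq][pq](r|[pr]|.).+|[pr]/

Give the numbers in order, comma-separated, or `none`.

1 → no match — must start with "rqpp"
2 → no match — must end with "q"
3 → no match
4 → no match
5 → match

5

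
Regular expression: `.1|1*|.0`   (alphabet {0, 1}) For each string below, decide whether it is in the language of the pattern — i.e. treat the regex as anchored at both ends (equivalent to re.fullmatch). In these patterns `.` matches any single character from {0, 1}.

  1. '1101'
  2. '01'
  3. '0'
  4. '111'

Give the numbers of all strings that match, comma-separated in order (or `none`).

1 → no match
2 → match
3 → no match
4 → match

2, 4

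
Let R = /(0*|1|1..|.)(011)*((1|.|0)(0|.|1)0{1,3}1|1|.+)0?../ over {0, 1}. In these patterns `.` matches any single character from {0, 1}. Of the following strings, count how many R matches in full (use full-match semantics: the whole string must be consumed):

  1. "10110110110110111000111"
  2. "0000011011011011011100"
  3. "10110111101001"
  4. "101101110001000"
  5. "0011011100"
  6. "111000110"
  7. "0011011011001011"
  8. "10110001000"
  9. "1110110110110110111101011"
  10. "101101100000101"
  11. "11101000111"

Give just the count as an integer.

11

1 → match
2 → match
3 → match
4 → match
5 → match
6 → match
7 → match
8 → match
9 → match
10 → match
11 → match
Total matched: 11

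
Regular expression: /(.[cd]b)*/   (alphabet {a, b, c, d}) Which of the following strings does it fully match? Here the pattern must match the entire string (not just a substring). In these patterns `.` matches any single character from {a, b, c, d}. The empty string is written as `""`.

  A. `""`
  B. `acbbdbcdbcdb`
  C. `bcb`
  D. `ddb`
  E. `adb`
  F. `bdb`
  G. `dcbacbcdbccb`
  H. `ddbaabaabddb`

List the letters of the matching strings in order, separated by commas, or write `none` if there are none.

A, B, C, D, E, F, G

A → match
B → match
C → match
D → match
E → match
F → match
G → match
H → no match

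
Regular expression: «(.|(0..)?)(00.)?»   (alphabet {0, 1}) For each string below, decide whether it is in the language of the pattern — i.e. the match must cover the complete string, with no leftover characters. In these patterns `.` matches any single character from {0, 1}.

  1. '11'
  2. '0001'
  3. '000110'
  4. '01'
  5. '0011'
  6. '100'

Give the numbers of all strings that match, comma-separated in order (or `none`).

2

1 → no match
2 → match
3 → no match
4 → no match
5 → no match
6 → no match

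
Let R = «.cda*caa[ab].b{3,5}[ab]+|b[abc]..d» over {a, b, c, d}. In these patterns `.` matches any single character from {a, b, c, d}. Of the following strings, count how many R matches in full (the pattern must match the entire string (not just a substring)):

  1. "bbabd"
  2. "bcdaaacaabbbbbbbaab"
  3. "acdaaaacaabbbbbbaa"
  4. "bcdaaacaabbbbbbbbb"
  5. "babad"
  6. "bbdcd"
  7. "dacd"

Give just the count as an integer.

1 → match
2 → match
3 → match
4 → match
5 → match
6 → match
7 → no match
Total matched: 6

6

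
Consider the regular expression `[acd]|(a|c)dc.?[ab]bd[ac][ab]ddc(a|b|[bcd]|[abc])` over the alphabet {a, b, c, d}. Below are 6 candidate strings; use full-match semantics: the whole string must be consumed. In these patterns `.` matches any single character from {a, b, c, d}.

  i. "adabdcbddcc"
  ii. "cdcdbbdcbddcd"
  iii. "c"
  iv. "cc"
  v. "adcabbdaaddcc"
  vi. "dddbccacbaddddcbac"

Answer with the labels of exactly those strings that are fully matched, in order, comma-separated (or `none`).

ii, iii, v

i. "adabdcbddcc" → no match
ii → match
iii. "c" → match
iv. "cc" → no match
v → match
vi → no match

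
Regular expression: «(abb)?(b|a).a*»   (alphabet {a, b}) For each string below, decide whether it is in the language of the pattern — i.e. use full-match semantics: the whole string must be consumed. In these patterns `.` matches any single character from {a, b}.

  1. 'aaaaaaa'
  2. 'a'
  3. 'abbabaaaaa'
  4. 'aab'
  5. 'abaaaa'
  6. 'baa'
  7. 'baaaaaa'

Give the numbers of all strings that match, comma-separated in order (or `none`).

1 → match
2 → no match
3 → match
4 → no match
5 → match
6 → match
7 → match

1, 3, 5, 6, 7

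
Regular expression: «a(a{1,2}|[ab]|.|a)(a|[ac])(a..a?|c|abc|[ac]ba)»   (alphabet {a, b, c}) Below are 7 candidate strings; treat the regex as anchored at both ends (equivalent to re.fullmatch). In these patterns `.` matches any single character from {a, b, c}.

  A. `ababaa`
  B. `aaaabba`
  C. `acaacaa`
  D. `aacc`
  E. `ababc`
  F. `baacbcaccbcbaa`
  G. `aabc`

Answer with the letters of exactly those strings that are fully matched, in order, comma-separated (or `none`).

B, C, D

A. `ababaa` → no match
B. `aaaabba` → match
C. `acaacaa` → match
D. `aacc` → match
E. `ababc` → no match
F → no match — must start with `a`
G. `aabc` → no match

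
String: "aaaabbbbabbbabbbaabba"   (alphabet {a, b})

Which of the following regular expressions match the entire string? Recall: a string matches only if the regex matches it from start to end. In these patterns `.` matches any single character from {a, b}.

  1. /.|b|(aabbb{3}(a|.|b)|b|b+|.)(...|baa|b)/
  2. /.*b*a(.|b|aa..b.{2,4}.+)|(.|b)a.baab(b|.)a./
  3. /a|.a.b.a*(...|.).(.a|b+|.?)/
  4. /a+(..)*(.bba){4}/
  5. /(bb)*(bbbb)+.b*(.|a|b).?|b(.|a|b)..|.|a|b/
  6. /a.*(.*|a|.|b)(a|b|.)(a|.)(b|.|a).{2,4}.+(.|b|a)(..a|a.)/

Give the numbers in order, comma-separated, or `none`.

2, 4, 6

1 → no match
2 → match
3 → no match
4 → match
5 → no match
6 → match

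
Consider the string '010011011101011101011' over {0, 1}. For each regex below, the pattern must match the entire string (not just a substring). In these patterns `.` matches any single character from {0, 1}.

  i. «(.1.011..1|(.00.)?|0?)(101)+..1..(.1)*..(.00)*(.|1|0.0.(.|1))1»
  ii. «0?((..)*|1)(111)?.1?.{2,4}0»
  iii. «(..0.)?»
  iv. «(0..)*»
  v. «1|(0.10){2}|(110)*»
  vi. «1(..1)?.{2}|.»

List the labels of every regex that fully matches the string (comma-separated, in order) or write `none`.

i

i → match
ii → no match — must end with '0'
iii → no match
iv → no match
v → no match
vi → no match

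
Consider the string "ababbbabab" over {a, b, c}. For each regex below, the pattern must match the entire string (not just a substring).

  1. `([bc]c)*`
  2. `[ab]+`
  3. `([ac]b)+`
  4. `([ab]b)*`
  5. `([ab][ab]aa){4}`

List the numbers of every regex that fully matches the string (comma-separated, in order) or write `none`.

2, 4

1 → no match
2 → match
3 → no match
4 → match
5 → no match — must end with "aa"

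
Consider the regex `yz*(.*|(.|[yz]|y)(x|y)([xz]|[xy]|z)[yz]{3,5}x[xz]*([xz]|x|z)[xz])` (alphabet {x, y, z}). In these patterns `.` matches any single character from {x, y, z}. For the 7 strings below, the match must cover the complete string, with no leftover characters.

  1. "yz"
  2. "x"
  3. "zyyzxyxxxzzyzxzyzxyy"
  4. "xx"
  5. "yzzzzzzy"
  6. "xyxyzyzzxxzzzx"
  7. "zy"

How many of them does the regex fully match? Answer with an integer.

2

1. "yz" → match
2. "x" → no match — must start with "y"
3 → no match — must start with "y"
4. "xx" → no match — must start with "y"
5. "yzzzzzzy" → match
6 → no match — must start with "y"
7. "zy" → no match — must start with "y"
Total matched: 2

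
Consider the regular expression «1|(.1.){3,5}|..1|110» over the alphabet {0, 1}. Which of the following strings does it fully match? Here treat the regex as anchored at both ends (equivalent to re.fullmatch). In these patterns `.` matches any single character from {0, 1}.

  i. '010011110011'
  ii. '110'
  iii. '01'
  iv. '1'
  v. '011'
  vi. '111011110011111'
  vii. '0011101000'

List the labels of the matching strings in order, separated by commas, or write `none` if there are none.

i → match
ii → match
iii → no match
iv → match
v → match
vi → match
vii → no match

i, ii, iv, v, vi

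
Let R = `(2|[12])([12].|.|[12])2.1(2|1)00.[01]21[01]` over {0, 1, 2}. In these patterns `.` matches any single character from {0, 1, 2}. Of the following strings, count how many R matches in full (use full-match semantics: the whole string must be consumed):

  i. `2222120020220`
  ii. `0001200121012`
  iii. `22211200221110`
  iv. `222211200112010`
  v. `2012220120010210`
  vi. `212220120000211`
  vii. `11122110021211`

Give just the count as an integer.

i → no match
ii → no match
iii → no match
iv → no match
v → no match
vi → no match
vii → match
Total matched: 1

1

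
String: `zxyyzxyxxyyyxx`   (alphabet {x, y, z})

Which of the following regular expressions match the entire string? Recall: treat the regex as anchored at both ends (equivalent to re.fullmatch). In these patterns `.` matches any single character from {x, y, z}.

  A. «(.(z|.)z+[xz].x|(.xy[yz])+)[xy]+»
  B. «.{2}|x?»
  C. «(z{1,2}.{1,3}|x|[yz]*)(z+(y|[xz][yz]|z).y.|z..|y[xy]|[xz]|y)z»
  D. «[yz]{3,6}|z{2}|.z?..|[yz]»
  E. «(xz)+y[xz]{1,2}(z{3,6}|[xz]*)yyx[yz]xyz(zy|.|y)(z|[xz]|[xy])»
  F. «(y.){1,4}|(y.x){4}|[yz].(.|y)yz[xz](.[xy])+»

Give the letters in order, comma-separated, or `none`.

A → no match
B → no match
C → no match — must end with `z`
D → no match
E → no match — must start with `xz`
F → match

F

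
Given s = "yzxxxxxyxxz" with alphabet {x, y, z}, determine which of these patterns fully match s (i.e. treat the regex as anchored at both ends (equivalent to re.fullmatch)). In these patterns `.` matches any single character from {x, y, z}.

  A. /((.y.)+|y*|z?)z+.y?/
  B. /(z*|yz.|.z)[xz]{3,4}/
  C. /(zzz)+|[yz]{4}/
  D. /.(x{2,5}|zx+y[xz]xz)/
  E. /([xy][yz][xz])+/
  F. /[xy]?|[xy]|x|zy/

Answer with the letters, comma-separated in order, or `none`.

A → no match
B → no match
C → no match
D → match
E → no match
F → no match

D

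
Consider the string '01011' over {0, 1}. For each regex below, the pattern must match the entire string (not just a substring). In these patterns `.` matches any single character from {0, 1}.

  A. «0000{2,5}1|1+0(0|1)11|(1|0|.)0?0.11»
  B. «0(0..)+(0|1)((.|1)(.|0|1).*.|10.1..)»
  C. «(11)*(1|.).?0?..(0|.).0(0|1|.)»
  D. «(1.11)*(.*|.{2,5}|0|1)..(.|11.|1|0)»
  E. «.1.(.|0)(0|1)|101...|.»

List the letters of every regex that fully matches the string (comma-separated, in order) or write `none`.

A → no match
B → no match — must start with '00'
C → no match
D → match
E → match

D, E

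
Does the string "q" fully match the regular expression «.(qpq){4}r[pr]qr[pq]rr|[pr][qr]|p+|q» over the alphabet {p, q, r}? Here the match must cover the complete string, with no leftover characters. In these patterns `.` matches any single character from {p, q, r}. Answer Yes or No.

Yes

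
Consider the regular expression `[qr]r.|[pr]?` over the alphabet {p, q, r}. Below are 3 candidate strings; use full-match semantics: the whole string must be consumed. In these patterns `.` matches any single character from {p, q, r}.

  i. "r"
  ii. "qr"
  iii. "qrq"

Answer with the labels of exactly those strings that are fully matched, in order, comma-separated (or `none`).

i, iii

i → match
ii → no match
iii → match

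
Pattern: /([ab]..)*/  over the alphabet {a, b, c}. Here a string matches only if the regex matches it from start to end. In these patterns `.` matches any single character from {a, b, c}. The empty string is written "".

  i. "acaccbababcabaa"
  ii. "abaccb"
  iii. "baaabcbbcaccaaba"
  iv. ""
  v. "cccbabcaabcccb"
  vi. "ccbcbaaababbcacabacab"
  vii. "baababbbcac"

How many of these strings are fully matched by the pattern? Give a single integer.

i → no match
ii → no match
iii → no match
iv → match
v → no match
vi → no match
vii → no match
Total matched: 1

1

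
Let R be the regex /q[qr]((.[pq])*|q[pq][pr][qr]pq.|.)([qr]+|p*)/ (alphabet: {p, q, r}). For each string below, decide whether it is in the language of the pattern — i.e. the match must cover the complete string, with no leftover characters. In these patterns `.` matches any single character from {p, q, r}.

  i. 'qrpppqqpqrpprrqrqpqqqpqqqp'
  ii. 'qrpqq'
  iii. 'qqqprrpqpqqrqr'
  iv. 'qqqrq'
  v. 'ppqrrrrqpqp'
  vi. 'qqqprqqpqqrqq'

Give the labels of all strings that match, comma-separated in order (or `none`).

ii, iii, iv, vi

i → no match
ii → match
iii → match
iv → match
v → no match — must start with 'q'
vi → match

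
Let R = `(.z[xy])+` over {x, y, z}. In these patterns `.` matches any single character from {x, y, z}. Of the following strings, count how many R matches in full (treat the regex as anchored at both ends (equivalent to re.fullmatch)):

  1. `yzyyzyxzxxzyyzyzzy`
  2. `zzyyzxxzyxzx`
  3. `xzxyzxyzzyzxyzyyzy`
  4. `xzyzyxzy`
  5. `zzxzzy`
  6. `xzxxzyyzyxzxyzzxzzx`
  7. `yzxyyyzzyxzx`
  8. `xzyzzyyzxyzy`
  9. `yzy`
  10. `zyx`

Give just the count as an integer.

1 → match
2 → match
3 → no match
4 → no match
5 → match
6 → no match
7 → no match
8 → match
9 → match
10 → no match
Total matched: 5

5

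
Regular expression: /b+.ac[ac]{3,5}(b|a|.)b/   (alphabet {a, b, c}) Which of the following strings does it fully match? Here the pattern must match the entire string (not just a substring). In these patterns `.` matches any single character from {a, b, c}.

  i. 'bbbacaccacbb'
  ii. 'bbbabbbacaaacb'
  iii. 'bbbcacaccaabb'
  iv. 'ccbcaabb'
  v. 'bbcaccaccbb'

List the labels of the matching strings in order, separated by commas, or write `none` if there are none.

i, iii, v

i → match
ii → no match
iii → match
iv → no match — must start with 'b'
v → match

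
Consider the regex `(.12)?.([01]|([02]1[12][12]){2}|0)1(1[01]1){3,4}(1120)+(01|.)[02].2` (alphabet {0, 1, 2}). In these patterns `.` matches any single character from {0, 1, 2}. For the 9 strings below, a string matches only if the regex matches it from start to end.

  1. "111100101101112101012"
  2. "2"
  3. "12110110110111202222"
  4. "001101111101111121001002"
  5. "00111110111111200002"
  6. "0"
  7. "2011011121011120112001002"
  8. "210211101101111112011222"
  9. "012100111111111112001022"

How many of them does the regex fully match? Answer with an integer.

1 → no match
2 → no match
3 → no match
4 → no match
5 → match
6 → no match — must end with "2"
7 → no match
8 → no match
9 → no match
Total matched: 1

1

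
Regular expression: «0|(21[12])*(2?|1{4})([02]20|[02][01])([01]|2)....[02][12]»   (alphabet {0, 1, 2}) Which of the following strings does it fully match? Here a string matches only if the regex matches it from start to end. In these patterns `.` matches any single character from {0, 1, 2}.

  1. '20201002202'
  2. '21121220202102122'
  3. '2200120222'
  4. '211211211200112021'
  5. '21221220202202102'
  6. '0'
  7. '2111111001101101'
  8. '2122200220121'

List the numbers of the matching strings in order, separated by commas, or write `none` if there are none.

1 → match
2 → match
3 → match
4 → match
5 → match
6 → match
7 → match
8 → match

1, 2, 3, 4, 5, 6, 7, 8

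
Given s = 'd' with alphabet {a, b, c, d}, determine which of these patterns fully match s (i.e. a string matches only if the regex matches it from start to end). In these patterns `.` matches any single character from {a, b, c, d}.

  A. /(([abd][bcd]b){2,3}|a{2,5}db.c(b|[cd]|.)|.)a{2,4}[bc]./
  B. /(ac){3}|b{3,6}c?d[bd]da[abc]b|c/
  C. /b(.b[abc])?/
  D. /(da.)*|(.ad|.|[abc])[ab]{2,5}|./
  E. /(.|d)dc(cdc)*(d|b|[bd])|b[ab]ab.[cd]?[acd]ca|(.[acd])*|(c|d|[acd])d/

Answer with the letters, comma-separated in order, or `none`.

A → no match
B → no match
C → no match — must start with 'b'
D → match
E → no match

D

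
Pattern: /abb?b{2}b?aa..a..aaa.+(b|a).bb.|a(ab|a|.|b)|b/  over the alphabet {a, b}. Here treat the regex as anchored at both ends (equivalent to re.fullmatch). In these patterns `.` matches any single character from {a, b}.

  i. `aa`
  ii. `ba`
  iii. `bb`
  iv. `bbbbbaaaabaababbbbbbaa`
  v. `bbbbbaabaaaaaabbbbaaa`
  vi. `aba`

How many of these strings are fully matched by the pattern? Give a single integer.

i → match
ii → no match
iii → no match
iv → no match
v → no match
vi → no match
Total matched: 1

1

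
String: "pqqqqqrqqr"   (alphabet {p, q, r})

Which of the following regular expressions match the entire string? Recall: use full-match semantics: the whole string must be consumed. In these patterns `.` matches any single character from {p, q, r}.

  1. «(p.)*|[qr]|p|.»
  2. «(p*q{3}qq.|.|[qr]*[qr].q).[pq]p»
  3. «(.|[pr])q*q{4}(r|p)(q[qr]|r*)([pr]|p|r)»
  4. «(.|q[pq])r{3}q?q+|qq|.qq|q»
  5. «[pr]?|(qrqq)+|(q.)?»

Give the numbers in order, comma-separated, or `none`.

3

1 → no match
2 → no match — must end with "p"
3 → match
4 → no match
5 → no match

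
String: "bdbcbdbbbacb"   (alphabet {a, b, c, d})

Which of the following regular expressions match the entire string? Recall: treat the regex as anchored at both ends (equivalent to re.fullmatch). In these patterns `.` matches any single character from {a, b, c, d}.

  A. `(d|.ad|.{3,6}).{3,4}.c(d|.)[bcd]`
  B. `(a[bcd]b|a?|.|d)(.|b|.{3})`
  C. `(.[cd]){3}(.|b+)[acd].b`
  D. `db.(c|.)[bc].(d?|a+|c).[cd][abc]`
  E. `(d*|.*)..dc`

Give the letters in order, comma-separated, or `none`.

C

A → no match
B → no match
C → match
D → no match — must start with "db"
E → no match — must end with "dc"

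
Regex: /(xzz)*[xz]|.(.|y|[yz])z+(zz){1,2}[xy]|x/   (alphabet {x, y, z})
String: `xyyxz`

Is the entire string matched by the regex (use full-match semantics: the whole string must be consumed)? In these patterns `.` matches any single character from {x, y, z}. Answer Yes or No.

No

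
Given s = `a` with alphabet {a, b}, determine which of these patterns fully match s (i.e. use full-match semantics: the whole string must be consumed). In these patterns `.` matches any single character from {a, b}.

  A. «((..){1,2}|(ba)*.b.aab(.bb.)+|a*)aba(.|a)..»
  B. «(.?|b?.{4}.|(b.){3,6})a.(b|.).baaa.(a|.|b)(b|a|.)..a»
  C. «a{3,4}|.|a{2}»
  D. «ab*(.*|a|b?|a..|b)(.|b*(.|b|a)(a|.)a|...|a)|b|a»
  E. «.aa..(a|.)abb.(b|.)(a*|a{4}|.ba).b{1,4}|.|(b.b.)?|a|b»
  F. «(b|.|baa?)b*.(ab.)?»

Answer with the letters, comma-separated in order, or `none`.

C, D, E

A → no match
B → no match
C → match
D → match
E → match
F → no match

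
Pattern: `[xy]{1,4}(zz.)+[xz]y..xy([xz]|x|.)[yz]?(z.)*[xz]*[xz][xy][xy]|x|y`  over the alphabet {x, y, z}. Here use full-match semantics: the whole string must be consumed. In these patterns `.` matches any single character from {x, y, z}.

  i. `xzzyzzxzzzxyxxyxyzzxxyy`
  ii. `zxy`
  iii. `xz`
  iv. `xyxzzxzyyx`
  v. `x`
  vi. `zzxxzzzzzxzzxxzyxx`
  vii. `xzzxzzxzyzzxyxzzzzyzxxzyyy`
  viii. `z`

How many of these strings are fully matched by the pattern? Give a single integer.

1

i → no match
ii. `zxy` → no match
iii. `xz` → no match
iv. `xyxzzxzyyx` → no match
v. `x` → match
vi → no match
vii → no match
viii. `z` → no match
Total matched: 1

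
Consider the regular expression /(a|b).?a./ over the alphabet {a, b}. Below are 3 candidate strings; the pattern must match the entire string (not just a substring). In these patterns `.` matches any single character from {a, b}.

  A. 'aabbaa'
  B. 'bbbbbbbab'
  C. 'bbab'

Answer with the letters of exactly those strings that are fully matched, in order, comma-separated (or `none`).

A. 'aabbaa' → no match
B. 'bbbbbbbab' → no match
C. 'bbab' → match

C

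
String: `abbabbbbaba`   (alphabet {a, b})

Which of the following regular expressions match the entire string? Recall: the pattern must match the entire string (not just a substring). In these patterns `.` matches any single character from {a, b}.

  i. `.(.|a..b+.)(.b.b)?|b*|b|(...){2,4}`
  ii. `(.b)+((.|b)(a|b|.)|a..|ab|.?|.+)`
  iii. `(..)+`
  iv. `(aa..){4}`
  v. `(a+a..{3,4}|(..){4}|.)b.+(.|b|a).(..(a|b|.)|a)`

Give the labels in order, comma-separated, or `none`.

ii, v

i → no match
ii → match
iii → no match
iv → no match — must start with `aa`
v → match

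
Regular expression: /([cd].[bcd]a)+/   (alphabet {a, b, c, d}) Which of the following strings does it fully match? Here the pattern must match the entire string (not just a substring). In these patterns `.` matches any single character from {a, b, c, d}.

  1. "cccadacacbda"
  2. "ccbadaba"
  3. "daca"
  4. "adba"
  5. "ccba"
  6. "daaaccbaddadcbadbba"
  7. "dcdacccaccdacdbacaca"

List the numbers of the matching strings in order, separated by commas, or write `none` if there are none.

1 → match
2 → match
3 → match
4 → no match
5 → match
6 → no match
7 → match

1, 2, 3, 5, 7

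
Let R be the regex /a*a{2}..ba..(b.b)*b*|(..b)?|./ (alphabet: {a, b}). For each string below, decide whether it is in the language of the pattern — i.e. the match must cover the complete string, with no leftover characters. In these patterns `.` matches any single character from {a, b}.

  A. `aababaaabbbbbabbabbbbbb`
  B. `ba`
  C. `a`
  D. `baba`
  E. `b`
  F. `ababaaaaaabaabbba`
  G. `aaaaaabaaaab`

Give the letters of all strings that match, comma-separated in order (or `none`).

C, E

A → no match
B. `ba` → no match
C. `a` → match
D. `baba` → no match
E. `b` → match
F → no match
G. `aaaaaabaaaab` → no match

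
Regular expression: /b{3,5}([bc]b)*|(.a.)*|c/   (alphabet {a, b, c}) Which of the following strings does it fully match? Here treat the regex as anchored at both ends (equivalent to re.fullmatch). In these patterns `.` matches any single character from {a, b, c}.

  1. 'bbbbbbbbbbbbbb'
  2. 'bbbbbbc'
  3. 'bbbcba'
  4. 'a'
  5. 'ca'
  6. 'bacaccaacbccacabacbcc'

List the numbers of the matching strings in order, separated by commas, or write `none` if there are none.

1 → match
2 → no match
3 → no match
4 → no match
5 → no match
6 → no match

1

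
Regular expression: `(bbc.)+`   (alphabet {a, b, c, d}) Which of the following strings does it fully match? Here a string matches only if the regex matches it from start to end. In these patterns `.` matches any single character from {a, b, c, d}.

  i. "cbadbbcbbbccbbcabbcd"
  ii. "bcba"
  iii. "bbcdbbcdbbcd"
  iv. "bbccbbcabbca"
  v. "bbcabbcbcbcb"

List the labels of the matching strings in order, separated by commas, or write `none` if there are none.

iii, iv

i → no match — must start with "bbc"
ii → no match — must start with "bbc"
iii → match
iv → match
v → no match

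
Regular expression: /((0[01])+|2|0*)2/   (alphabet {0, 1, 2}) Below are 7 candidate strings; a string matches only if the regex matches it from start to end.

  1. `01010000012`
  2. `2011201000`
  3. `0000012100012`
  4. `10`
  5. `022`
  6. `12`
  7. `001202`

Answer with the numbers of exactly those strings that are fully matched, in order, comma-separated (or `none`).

1

1 → match
2 → no match — must end with `2`
3 → no match
4 → no match — must end with `2`
5 → no match
6 → no match
7 → no match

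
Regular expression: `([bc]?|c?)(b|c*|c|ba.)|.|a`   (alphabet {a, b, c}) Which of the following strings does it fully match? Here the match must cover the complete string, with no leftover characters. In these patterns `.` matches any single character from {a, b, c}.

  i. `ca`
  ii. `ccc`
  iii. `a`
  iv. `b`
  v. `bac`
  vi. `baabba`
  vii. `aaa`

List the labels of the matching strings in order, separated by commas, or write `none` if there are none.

i → no match
ii → match
iii → match
iv → match
v → match
vi → no match
vii → no match

ii, iii, iv, v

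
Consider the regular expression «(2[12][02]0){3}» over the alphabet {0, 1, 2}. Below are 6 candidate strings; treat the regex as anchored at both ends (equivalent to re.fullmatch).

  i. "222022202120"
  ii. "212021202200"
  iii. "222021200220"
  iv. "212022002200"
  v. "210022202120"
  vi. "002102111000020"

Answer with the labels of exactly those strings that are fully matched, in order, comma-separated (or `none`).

i, ii, iv, v

i. "222022202120" → match
ii. "212021202200" → match
iii. "222021200220" → no match
iv. "212022002200" → match
v. "210022202120" → match
vi → no match — must start with "2"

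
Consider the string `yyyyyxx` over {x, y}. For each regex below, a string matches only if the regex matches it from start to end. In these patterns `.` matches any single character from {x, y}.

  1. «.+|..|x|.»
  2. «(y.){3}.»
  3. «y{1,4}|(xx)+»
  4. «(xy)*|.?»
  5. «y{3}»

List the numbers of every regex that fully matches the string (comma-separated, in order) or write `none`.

1 → match
2 → match
3 → no match
4 → no match
5 → no match — must end with `y`

1, 2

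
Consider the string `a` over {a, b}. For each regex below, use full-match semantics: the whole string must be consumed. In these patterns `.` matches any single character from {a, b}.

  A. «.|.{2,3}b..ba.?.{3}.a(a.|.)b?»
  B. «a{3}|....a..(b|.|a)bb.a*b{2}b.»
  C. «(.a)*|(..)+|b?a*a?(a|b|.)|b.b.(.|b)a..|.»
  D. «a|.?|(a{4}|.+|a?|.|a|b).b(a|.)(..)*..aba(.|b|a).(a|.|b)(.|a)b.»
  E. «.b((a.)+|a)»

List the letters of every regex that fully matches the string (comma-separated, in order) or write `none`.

A → match
B → no match
C → match
D → match
E → no match

A, C, D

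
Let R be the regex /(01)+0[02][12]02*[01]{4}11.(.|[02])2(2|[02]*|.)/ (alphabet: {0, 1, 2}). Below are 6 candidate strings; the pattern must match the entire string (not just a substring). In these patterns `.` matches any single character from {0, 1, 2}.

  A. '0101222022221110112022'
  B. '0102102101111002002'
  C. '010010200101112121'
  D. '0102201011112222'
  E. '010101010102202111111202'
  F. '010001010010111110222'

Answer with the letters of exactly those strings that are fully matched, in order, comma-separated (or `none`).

B, D, E

A → no match
B → match
C → no match
D → match
E → match
F → no match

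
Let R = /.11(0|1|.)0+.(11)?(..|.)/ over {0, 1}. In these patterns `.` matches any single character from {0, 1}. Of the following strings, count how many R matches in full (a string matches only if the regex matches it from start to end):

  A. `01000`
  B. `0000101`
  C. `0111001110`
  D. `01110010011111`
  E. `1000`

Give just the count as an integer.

A → no match
B → no match
C → match
D → no match
E → no match
Total matched: 1

1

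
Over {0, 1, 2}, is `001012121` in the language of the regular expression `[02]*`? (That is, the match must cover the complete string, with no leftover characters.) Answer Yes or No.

No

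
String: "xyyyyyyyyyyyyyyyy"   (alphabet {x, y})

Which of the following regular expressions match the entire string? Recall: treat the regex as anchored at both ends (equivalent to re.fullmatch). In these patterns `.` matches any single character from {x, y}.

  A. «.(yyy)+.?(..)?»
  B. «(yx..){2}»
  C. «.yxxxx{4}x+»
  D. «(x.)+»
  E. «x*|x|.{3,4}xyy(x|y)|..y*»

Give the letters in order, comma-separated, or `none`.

A → match
B → no match — must start with "yx"
C → no match — must end with "x"
D → no match
E → match

A, E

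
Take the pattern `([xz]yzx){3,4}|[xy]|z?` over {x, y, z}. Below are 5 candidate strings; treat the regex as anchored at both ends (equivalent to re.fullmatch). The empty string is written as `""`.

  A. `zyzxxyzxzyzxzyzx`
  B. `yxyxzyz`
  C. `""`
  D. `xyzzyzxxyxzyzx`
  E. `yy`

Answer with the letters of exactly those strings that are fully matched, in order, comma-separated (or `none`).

A → match
B → no match
C → match
D → no match
E → no match

A, C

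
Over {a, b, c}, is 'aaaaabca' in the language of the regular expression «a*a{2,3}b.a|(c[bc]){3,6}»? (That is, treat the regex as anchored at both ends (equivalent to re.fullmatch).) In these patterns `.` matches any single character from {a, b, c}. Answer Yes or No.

Yes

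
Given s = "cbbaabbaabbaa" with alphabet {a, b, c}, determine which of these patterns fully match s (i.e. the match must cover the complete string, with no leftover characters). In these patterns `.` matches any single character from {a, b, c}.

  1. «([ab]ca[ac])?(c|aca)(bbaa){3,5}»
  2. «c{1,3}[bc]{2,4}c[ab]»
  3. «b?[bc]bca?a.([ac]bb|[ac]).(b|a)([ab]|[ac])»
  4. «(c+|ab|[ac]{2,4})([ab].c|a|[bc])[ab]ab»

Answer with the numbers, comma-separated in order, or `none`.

1 → match
2 → no match
3 → no match
4 → no match — must end with "ab"

1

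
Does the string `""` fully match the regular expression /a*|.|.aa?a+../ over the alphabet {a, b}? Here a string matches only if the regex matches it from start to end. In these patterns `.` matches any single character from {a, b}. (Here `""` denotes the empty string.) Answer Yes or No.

Yes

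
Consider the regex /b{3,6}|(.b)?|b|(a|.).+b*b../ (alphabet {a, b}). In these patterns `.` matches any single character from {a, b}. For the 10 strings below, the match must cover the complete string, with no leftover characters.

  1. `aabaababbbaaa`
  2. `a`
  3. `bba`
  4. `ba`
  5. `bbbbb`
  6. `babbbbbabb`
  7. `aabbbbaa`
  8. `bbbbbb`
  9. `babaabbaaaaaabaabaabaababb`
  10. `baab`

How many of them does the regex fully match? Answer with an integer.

3

1 → no match
2 → no match
3 → no match
4 → no match
5 → match
6 → no match
7 → match
8 → match
9 → no match
10 → no match
Total matched: 3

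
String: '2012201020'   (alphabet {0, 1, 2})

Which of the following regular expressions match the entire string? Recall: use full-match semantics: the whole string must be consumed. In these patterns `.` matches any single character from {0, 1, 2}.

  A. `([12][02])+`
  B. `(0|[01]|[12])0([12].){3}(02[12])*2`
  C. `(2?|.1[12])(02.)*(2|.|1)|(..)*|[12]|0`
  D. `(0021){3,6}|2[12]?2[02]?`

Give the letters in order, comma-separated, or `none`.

A, C

A → match
B → no match — must end with '2'
C → match
D → no match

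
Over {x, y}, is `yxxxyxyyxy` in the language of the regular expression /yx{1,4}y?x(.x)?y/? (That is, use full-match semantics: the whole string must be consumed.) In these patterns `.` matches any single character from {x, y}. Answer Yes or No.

No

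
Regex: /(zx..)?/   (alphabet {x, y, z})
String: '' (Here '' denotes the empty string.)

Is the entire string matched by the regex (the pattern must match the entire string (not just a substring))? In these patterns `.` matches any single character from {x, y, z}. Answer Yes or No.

Yes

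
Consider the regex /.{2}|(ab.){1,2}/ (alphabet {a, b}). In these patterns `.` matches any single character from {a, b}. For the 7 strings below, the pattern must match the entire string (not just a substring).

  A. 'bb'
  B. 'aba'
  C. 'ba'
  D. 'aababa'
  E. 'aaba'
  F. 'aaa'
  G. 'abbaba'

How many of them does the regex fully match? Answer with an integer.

4

A. 'bb' → match
B. 'aba' → match
C. 'ba' → match
D. 'aababa' → no match
E. 'aaba' → no match
F. 'aaa' → no match
G. 'abbaba' → match
Total matched: 4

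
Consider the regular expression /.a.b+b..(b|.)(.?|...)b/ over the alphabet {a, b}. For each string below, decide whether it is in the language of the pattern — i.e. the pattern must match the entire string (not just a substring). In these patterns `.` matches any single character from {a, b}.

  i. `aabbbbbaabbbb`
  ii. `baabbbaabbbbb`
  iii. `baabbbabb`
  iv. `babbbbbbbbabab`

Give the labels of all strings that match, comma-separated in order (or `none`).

i, ii, iii, iv

i → match
ii → match
iii → match
iv → match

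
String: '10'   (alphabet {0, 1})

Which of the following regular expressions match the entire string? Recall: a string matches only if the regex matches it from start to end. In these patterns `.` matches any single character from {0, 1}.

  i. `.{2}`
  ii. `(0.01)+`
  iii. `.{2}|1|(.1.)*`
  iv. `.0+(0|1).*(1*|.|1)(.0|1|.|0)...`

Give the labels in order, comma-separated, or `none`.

i, iii

i → match
ii → no match — must start with '0'
iii → match
iv → no match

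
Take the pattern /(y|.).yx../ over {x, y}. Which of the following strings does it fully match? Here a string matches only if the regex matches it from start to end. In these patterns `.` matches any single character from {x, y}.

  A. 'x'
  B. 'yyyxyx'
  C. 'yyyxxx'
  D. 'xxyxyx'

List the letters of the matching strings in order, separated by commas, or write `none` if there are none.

B, C, D

A. 'x' → no match
B. 'yyyxyx' → match
C. 'yyyxxx' → match
D. 'xxyxyx' → match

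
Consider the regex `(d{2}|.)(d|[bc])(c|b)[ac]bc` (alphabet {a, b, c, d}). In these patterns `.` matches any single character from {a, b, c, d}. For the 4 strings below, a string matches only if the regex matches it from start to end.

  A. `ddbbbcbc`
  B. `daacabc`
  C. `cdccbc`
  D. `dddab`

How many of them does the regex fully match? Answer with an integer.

A → no match
B → no match
C → match
D → no match — must end with `bc`
Total matched: 1

1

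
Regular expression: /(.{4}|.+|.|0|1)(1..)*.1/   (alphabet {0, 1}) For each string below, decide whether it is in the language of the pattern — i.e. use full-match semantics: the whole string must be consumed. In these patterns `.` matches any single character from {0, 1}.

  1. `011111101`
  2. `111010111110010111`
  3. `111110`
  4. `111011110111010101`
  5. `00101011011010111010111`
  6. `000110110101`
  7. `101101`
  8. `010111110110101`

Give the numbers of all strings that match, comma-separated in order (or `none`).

1 → match
2 → match
3 → no match — must end with `1`
4 → match
5 → match
6 → match
7 → match
8 → match

1, 2, 4, 5, 6, 7, 8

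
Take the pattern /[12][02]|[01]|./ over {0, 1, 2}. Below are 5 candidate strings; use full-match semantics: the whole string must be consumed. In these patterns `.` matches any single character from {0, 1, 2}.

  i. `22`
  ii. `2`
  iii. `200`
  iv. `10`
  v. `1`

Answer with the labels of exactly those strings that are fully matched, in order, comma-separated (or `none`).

i, ii, iv, v

i → match
ii → match
iii → no match
iv → match
v → match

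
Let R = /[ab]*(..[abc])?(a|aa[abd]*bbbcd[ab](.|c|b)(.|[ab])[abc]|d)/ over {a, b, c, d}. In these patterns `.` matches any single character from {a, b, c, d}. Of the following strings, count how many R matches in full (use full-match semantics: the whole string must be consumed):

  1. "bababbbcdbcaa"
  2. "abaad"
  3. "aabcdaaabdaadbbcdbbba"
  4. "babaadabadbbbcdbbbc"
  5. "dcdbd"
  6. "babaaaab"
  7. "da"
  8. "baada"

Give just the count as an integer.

1 → no match
2 → match
3 → no match
4 → match
5 → no match
6 → no match
7 → no match
8 → no match
Total matched: 2

2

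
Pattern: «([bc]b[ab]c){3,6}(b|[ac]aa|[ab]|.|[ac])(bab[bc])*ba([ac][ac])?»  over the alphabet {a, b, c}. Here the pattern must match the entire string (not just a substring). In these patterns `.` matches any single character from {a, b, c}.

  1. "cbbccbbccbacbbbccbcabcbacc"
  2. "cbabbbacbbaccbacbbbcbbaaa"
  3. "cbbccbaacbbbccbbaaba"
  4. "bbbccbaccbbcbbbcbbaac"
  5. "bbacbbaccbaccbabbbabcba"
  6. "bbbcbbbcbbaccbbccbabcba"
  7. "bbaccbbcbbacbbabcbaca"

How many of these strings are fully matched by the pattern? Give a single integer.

1 → no match
2 → no match
3 → no match
4 → match
5 → match
6 → match
7 → match
Total matched: 4

4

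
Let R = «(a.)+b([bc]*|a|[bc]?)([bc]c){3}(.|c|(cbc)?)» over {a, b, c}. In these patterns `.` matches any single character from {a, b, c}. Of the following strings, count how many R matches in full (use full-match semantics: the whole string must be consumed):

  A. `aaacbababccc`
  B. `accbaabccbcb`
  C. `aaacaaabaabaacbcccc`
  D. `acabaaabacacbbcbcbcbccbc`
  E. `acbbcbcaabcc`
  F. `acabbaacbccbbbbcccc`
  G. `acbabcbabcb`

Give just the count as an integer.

A → no match
B → no match
C → no match
D → match
E → no match
F → no match
G → no match
Total matched: 1

1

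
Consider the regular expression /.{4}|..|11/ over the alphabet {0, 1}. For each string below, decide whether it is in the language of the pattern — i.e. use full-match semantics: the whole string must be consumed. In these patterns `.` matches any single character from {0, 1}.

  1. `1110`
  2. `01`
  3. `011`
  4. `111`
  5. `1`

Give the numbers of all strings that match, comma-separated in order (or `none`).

1, 2

1. `1110` → match
2. `01` → match
3. `011` → no match
4. `111` → no match
5. `1` → no match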